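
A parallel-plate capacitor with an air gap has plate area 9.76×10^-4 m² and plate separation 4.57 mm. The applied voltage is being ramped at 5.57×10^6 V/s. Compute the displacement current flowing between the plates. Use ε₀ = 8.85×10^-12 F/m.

1.05×10^-5 A

C = ε₀A/d = (8.85×10^-12)(9.76×10^-4)/(4.57×10^-3) = 1.890×10^-12 F.
I_d = C dV/dt = (1.890×10^-12)(5.57×10^6) = 1.05×10^-5 A.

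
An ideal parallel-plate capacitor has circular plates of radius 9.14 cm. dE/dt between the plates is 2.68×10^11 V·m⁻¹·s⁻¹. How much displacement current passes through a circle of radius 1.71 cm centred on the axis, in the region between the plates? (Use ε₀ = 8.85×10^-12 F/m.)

Total displacement current: I_d = ε₀(πR²)(dE/dt) = (8.85×10^-12)(0.02624)(2.68×10^11) = 0.06224 A.
Through an area πr² the displacement current is I_d·(πr²/πR²) = I_d (r/R)² = 2.18×10^-3 A.

2.18×10^-3 A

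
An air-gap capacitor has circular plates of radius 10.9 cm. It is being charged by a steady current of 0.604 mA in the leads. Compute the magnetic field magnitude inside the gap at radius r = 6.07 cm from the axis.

By continuity the displacement current in the gap matches the conduction current: I_d = 6.04×10^-4 A.
For r < R the Ampère–Maxwell law gives B(2πr) = μ₀ I_d (r²/R²), so B = μ₀ I_d r/(2πR²) = (4π×10^-7)(6.04×10^-4)(0.0607)/(2π·0.109²) = 6.17×10^-10 T.

6.17×10^-10 T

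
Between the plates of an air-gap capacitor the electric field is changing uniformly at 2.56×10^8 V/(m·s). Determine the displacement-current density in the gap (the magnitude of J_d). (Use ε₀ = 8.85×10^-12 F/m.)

2.27×10^-3 A/m²

J_d = ε₀ ∂E/∂t, so J_d = 2.27×10^-3 A/m².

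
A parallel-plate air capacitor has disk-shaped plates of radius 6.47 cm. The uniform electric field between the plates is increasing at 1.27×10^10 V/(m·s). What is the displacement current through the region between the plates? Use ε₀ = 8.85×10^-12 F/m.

1.48×10^-3 A

With a uniform field, Φ_E = EA, so I_d = ε₀ A dE/dt = 1.48×10^-3 A.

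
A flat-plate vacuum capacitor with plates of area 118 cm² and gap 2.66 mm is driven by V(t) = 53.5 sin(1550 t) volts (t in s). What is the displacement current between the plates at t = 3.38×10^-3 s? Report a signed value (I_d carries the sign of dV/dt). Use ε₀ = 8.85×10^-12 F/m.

1.64×10^-6 A

dV/dt = (53.5)(1550)·cos(5.239) = 4.168×10^4 V/s.
I_d = C dV/dt with C = ε₀A/d = (8.85×10^-12)(0.0118)/(2.66×10^-3) = 3.926×10^-11 F, so I_d = (3.926×10^-11)(4.168×10^4) = 1.64×10^-6 A.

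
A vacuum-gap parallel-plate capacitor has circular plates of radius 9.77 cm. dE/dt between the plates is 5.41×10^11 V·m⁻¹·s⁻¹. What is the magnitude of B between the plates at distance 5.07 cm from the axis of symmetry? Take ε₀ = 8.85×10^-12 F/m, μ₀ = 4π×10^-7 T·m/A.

Through the whole plate area (πR² = 0.02999 m²), I_d = ε₀ πR² dE/dt = 0.1436 A.
For r < R the Ampère–Maxwell law gives B(2πr) = μ₀ I_d (r²/R²), so B = μ₀ I_d r/(2πR²) = (4π×10^-7)(0.1436)(0.0507)/(2π·0.0977²) = 1.53×10^-7 T.

1.53×10^-7 T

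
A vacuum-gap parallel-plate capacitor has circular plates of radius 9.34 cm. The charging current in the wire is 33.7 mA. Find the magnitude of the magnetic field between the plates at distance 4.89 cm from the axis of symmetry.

3.78×10^-8 T

No conduction current crosses the gap, so I_d there equals the 0.0337 A in the leads.
For r < R the Ampère–Maxwell law gives B(2πr) = μ₀ I_d (r²/R²), so B = μ₀ I_d r/(2πR²) = (4π×10^-7)(0.0337)(0.0489)/(2π·0.0934²) = 3.78×10^-8 T.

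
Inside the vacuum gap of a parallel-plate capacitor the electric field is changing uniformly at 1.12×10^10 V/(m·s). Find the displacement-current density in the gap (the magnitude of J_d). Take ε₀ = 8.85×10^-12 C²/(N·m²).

0.0991 A/m²

J_d = ε₀ ∂E/∂t, so J_d = 0.0991 A/m².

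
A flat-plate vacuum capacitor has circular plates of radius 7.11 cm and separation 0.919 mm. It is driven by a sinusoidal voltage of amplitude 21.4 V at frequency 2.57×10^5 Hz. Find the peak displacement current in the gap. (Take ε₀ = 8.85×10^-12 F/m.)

5.28×10^-3 A

The displacement current equals the conduction current C dV/dt, which peaks at C V₀ ω.
With C = ε₀A/d = (8.85×10^-12)(0.01588)/(9.19×10^-4) = 1.529×10^-10 F and ω = 2πf = 1.615×10^6 rad/s, I_d,max = (1.529×10^-10)(21.4)(1.615×10^6) = 5.28×10^-3 A.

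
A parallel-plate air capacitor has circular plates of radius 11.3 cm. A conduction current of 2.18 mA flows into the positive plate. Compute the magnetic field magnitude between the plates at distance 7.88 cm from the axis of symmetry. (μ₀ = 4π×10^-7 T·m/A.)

No conduction current crosses the gap, so I_d there equals the 2.18×10^-3 A in the leads.
For r < R the Ampère–Maxwell law gives B(2πr) = μ₀ I_d (r²/R²), so B = μ₀ I_d r/(2πR²) = (4π×10^-7)(2.18×10^-3)(0.0788)/(2π·0.113²) = 2.69×10^-9 T.

2.69×10^-9 T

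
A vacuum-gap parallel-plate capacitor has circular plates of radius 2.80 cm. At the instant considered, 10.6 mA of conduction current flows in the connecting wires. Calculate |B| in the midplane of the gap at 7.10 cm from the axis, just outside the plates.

2.99×10^-8 T

By continuity the displacement current in the gap matches the conduction current: I_d = 0.0106 A.
Outside the plates the loop encloses all of I_d, so B·2πr = μ₀ I_d and B = 2.99×10^-8 T.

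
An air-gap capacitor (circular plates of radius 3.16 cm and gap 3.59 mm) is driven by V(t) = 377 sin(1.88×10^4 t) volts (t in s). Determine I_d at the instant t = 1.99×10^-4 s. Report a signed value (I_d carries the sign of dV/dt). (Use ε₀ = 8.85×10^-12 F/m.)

-4.53×10^-5 A

dE/dt = (V₀ω/d)·cos(ωt) with ωt = 3.7412 rad: (377)(1.88×10^4)(-0.8256)/(3.59×10^-3) = -1.630×10^9 V/(m·s).
I_d = ε₀ A dE/dt = (8.85×10^-12)(3.137×10^-3)(-1.630×10^9) = -4.53×10^-5 A.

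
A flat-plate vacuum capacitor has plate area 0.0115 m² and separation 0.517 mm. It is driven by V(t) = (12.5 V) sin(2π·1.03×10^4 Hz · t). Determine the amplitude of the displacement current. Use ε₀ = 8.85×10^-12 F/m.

The displacement current equals the conduction current C dV/dt, which peaks at C V₀ ω.
With C = ε₀A/d = (8.85×10^-12)(0.0115)/(5.17×10^-4) = 1.969×10^-10 F and ω = 2πf = 6.472×10^4 rad/s, I_d,max = (1.969×10^-10)(12.5)(6.472×10^4) = 1.59×10^-4 A.

1.59×10^-4 A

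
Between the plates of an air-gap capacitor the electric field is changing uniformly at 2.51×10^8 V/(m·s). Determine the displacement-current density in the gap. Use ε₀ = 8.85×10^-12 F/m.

The displacement-current density is ε₀ ∂E/∂t = (8.85×10^-12)(2.51×10^8) = 2.22×10^-3 A/m².

2.22×10^-3 A/m²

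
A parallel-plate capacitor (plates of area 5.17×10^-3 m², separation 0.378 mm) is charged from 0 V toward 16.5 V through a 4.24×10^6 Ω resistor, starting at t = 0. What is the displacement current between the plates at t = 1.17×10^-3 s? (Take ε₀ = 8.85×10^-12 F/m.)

C = ε₀A/d = (8.85×10^-12)(5.17×10^-3)/(3.78×10^-4) = 1.210×10^-10 F, so τ = RC = 5.130×10^-4 s.
The conduction current is I(t) = (V₀/R) e^(−t/τ), and the displacement current between the plates equals it.
t/τ = 2.281; I_d = (16.5/4.24×10^6) · e^(−2.281) = (3.892×10^-6)(0.1022) = 3.98×10^-7 A.

3.98×10^-7 A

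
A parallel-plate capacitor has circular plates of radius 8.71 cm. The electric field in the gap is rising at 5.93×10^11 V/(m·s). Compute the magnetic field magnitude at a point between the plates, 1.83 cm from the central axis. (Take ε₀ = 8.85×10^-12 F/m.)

I_d = ε₀ dΦ_E/dt = ε₀ πR² (dE/dt) = (8.85×10^-12)(0.02383)(5.93×10^11) = 0.1251 A through the full plate area.
∮B·dl = μ₀ I_d,enc with I_d,enc = I_d r²/R² = 5.522×10^-3 A; so B = μ₀ I_d,enc/(2πr) = 6.03×10^-8 T.

6.03×10^-8 T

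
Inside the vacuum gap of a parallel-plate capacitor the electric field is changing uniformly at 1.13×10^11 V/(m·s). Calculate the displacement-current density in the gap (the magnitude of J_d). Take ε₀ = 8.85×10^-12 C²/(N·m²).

J_d = ε₀ dE/dt = (8.85×10^-12)(1.13×10^11) = 1.00 A/m².

1.00 A/m²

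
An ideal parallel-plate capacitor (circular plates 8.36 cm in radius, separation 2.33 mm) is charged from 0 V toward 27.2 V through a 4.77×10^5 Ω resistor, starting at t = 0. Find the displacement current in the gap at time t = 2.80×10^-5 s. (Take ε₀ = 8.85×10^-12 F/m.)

With C = ε₀A/d = (8.85×10^-12)(0.02196)/(2.33×10^-3) = 8.341×10^-11 F, the time constant is τ = RC = 3.979×10^-5 s, so t/τ = 0.7037 and e^(−t/τ) = 0.4948.
I_d = I_cond = (V₀/R) e^(−t/τ) = (5.702×10^-5)(0.4948) = 2.82×10^-5 A.

2.82×10^-5 A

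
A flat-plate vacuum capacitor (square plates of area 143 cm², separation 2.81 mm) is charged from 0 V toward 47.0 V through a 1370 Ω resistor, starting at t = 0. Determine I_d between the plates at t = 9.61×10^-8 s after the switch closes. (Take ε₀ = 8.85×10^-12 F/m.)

C = ε₀A/d = (8.85×10^-12)(0.0143)/(2.81×10^-3) = 4.504×10^-11 F, so τ = RC = 6.170×10^-8 s.
The conduction current is I(t) = (V₀/R) e^(−t/τ), and the displacement current between the plates equals it.
t/τ = 1.558; I_d = (47.0/1370) · e^(−1.558) = (0.03431)(0.2106) = 7.23×10^-3 A.

7.23×10^-3 A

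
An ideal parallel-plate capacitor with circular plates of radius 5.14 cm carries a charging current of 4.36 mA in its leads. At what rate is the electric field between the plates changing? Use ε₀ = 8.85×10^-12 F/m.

5.94×10^10 V/(m·s)

By continuity, I_d in the gap equals the 4.36 mA flowing in the wire.
Then dE/dt = I_d/(ε₀A) = 5.94×10^10 V/(m·s).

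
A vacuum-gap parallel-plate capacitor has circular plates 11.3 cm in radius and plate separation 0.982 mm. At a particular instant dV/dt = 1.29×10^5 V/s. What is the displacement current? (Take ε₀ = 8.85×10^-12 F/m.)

4.66×10^-5 A

The field between the plates is E = V/d, so dE/dt = (1.29×10^5)/(9.82×10^-4 m) = 1.314×10^8 V/(m·s).
I_d = ε₀ A (dE/dt) = (8.85×10^-12)(0.04011)(1.314×10^8) = 4.66×10^-5 A.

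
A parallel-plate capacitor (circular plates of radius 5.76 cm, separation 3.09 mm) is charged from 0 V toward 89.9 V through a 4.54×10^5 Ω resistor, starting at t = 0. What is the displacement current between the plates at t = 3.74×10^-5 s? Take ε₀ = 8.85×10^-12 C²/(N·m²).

1.25×10^-5 A

With C = ε₀A/d = (8.85×10^-12)(0.01042)/(3.09×10^-3) = 2.984×10^-11 F, the time constant is τ = RC = 1.355×10^-5 s, so t/τ = 2.760 and e^(−t/τ) = 0.06329.
I_d = I_cond = (V₀/R) e^(−t/τ) = (1.980×10^-4)(0.06329) = 1.25×10^-5 A.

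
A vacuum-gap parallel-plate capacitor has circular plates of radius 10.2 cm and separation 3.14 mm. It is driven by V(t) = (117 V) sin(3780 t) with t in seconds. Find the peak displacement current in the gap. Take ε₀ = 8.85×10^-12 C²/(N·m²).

(dE/dt)_max = V₀ω/d = 1.408×10^8 V/(m·s); ω = 3780 rad/s.
I_d,max = ε₀ A (dE/dt)_max = (8.85×10^-12)(0.03269)(1.408×10^8) = 4.07×10^-5 A.

4.07×10^-5 A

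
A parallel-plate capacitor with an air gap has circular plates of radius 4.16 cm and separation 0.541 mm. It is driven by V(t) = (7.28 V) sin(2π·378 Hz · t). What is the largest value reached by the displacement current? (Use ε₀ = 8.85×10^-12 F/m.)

1.54×10^-6 A

C = ε₀A/d = (8.85×10^-12)(5.437×10^-3)/(5.41×10^-4) = 8.894×10^-11 F; ω = 2πf = 2375 rad/s.
I_d = C dV/dt, so |I_d|_max = C V₀ ω = (8.894×10^-11)(7.28)(2375) = 1.54×10^-6 A.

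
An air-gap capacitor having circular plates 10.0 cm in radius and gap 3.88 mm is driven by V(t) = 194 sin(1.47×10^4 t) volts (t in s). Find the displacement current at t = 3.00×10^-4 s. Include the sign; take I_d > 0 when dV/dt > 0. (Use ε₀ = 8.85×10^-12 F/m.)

-6.09×10^-5 A

C = ε₀A/d = (8.85×10^-12)(0.03142)/(3.88×10^-3) = 7.167×10^-11 F. dV/dt = V₀ω·cos(ωt); at ωt = 4.41 rad this factor is -0.2978.
I_d = C dV/dt = (7.167×10^-11)(194)(1.47×10^4)(-0.2978) = -6.09×10^-5 A.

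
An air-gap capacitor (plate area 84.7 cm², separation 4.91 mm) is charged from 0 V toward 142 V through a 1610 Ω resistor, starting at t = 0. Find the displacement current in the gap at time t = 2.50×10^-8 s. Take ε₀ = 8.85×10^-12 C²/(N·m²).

0.0319 A

C = ε₀A/d = (8.85×10^-12)(8.47×10^-3)/(4.91×10^-3) = 1.527×10^-11 F, so τ = RC = 2.458×10^-8 s.
The conduction current is I(t) = (V₀/R) e^(−t/τ), and the displacement current between the plates equals it.
t/τ = 1.017; I_d = (142/1610) · e^(−1.017) = (0.08820)(0.3617) = 0.0319 A.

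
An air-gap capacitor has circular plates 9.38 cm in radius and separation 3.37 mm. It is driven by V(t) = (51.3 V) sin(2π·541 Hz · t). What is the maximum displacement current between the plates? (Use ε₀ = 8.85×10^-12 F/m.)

1.27×10^-5 A

The displacement current equals the conduction current C dV/dt, which peaks at C V₀ ω.
With C = ε₀A/d = (8.85×10^-12)(0.02764)/(3.37×10^-3) = 7.259×10^-11 F and ω = 2πf = 3399 rad/s, I_d,max = (7.259×10^-11)(51.3)(3399) = 1.27×10^-5 A.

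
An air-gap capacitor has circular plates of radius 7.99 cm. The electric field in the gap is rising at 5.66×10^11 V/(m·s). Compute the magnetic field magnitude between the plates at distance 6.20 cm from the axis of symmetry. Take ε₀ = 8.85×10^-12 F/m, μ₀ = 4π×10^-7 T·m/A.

1.95×10^-7 T

Through the whole plate area (πR² = 0.02006 m²), I_d = ε₀ πR² dE/dt = 0.1005 A.
An Ampèrian loop of radius r encloses a fraction (r/R)² of I_d. Then B·2πr = μ₀ I_d (r/R)², giving B = μ₀ I_d r/(2πR²) = 1.95×10^-7 T.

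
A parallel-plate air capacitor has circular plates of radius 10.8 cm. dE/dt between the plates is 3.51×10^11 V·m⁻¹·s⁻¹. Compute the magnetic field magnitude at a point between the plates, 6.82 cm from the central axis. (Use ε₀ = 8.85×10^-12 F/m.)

Total displacement current: I_d = ε₀(πR²)(dE/dt) = (8.85×10^-12)(0.03664)(3.51×10^11) = 0.1138 A.
∮B·dl = μ₀ I_d,enc with I_d,enc = I_d r²/R² = 0.04538 A; so B = μ₀ I_d,enc/(2πr) = 1.33×10^-7 T.

1.33×10^-7 T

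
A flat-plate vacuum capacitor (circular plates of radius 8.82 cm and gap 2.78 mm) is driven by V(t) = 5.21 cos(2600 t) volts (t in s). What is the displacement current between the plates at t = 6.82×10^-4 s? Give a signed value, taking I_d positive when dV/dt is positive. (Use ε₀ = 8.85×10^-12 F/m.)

dE/dt = (V₀ω/d)·−sin(ωt) with ωt = 1.7732 rad: (5.21)(2600)(-0.9796)/(2.78×10^-3) = -4.773×10^6 V/(m·s).
I_d = ε₀ A dE/dt = (8.85×10^-12)(0.02444)(-4.773×10^6) = -1.03×10^-6 A.

-1.03×10^-6 A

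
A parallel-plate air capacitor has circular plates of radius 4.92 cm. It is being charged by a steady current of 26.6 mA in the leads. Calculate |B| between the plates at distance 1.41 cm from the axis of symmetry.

No conduction current crosses the gap, so I_d there equals the 0.0266 A in the leads.
For r < R the Ampère–Maxwell law gives B(2πr) = μ₀ I_d (r²/R²), so B = μ₀ I_d r/(2πR²) = (4π×10^-7)(0.0266)(0.0141)/(2π·0.0492²) = 3.10×10^-8 T.

3.10×10^-8 T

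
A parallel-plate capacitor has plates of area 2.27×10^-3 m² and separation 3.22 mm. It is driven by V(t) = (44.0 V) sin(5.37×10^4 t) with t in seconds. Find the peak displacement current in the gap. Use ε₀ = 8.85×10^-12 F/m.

1.47×10^-5 A

The displacement current equals the conduction current C dV/dt, which peaks at C V₀ ω.
With C = ε₀A/d = (8.85×10^-12)(2.27×10^-3)/(3.22×10^-3) = 6.239×10^-12 F and ω = 5.37×10^4 rad/s, I_d,max = (6.239×10^-12)(44.0)(5.37×10^4) = 1.47×10^-5 A.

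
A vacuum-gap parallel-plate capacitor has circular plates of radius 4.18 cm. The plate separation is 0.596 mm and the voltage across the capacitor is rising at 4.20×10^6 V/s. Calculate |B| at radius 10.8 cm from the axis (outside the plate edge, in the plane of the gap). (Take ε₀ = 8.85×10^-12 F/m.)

6.34×10^-10 T

I_d = C dV/dt with C = ε₀πR²/d = 8.151×10^-11 F, so I_d = (8.151×10^-11)(4.20×10^6) = 3.423×10^-4 A.
With r > R the enclosed displacement current is the full I_d; B = μ₀ I_d / (2πr) = 6.34×10^-10 T.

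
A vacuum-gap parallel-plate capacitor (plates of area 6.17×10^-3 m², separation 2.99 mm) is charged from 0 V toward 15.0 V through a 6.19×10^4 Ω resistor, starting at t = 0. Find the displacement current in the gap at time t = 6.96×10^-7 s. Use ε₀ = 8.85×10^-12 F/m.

1.31×10^-4 A

C = ε₀A/d = (8.85×10^-12)(6.17×10^-3)/(2.99×10^-3) = 1.826×10^-11 F and τ = RC = 1.130×10^-6 s. I_d in the gap equals the RC charging current.
I_d(t) = (V₀/R) e^(−t/τ) = 2.423×10^-4 · e^(−0.6159) = 1.31×10^-4 A.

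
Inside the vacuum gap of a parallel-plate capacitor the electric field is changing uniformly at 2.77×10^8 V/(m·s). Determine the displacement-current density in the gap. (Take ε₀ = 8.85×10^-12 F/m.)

J_d = ε₀ dE/dt = (8.85×10^-12)(2.77×10^8) = 2.45×10^-3 A/m².

2.45×10^-3 A/m²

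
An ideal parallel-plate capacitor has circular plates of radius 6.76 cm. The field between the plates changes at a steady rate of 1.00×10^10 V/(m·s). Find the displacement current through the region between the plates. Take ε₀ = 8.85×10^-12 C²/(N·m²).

The displacement current is ε₀ times dΦ_E/dt = ε₀ A dE/dt = (8.85×10^-12)(0.01436)(1.00×10^10) = 1.27×10^-3 A.

1.27×10^-3 A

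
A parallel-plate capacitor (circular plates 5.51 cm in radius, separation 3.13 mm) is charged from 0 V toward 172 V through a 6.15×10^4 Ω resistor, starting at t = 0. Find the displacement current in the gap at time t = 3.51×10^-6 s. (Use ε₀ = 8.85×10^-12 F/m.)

With C = ε₀A/d = (8.85×10^-12)(9.538×10^-3)/(3.13×10^-3) = 2.697×10^-11 F, the time constant is τ = RC = 1.659×10^-6 s, so t/τ = 2.116 and e^(−t/τ) = 0.1205.
I_d = I_cond = (V₀/R) e^(−t/τ) = (2.797×10^-3)(0.1205) = 3.37×10^-4 A.

3.37×10^-4 A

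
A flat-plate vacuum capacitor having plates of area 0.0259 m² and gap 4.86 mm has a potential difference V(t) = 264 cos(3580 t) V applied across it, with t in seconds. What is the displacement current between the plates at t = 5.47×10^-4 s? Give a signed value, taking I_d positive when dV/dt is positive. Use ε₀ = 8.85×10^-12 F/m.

-4.13×10^-5 A

dE/dt = (V₀ω/d)·−sin(ωt) with ωt = 1.95826 rad: (264)(3580)(-0.9259)/(4.86×10^-3) = -1.801×10^8 V/(m·s).
I_d = ε₀ A dE/dt = (8.85×10^-12)(0.0259)(-1.801×10^8) = -4.13×10^-5 A.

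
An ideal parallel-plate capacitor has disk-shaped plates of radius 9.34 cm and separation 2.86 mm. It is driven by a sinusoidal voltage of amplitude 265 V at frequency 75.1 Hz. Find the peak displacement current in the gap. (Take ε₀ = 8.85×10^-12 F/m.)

1.06×10^-5 A

C = ε₀A/d = (8.85×10^-12)(0.02741)/(2.86×10^-3) = 8.482×10^-11 F; ω = 2πf = 471.9 rad/s.
I_d = C dV/dt, so |I_d|_max = C V₀ ω = (8.482×10^-11)(265)(471.9) = 1.06×10^-5 A.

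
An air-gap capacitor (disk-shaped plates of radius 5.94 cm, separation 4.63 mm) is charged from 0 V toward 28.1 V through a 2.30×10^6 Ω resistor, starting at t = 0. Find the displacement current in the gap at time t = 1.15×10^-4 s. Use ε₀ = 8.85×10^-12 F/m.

C = ε₀A/d = (8.85×10^-12)(0.01108)/(4.63×10^-3) = 2.118×10^-11 F and τ = RC = 4.871×10^-5 s. I_d in the gap equals the RC charging current.
I_d(t) = (V₀/R) e^(−t/τ) = 1.222×10^-5 · e^(−2.361) = 1.15×10^-6 A.

1.15×10^-6 A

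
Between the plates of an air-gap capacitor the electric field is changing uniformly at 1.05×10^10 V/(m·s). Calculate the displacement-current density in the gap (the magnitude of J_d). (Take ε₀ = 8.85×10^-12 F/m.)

0.0929 A/m²

J_d = ε₀ dE/dt = (8.85×10^-12)(1.05×10^10) = 0.0929 A/m².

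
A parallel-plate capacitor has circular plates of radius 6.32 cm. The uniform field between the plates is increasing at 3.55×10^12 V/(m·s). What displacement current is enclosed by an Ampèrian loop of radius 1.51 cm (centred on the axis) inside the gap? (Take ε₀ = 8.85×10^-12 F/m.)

I_d = ε₀ dΦ_E/dt = ε₀ πR² (dE/dt) = (8.85×10^-12)(0.01255)(3.55×10^12) = 0.3943 A through the full plate area.
Through an area πr² the displacement current is I_d·(πr²/πR²) = I_d (r/R)² = 0.0225 A.

0.0225 A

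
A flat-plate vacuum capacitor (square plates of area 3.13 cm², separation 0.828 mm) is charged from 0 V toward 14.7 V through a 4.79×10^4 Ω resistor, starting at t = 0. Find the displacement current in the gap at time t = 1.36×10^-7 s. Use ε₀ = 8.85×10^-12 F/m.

With C = ε₀A/d = (8.85×10^-12)(3.13×10^-4)/(8.28×10^-4) = 3.345×10^-12 F, the time constant is τ = RC = 1.602×10^-7 s, so t/τ = 0.8489 and e^(−t/τ) = 0.4279.
I_d = I_cond = (V₀/R) e^(−t/τ) = (3.069×10^-4)(0.4279) = 1.31×10^-4 A.

1.31×10^-4 A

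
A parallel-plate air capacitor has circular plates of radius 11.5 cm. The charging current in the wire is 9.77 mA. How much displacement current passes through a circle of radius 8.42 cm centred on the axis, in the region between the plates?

5.24×10^-3 A

No conduction current crosses the gap, so I_d there equals the 9.77×10^-3 A in the leads.
Through an area πr² the displacement current is I_d·(πr²/πR²) = I_d (r/R)² = 5.24×10^-3 A.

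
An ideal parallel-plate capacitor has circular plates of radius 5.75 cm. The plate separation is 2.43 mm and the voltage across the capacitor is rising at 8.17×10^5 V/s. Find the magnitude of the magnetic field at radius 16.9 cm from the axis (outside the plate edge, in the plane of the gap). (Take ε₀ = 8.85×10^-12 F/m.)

3.66×10^-11 T

I_d = C dV/dt with C = ε₀πR²/d = 3.784×10^-11 F, so I_d = (3.784×10^-11)(8.17×10^5) = 3.092×10^-5 A.
For r ≥ R the full I_d is enclosed: B = μ₀ I_d/(2πr) = (4π×10^-7)(3.092×10^-5)/(2π·0.169) = 3.66×10^-11 T.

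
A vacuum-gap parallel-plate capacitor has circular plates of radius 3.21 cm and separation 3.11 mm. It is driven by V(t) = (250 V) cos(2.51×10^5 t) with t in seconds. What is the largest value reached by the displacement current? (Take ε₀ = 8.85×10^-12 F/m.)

5.78×10^-4 A

The displacement current equals the conduction current C dV/dt, which peaks at C V₀ ω.
With C = ε₀A/d = (8.85×10^-12)(3.237×10^-3)/(3.11×10^-3) = 9.211×10^-12 F and ω = 2.51×10^5 rad/s, I_d,max = (9.211×10^-12)(250)(2.51×10^5) = 5.78×10^-4 A.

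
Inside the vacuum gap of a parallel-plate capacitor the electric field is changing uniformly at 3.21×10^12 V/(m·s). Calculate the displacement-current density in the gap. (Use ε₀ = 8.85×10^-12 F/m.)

The displacement-current density is ε₀ ∂E/∂t = (8.85×10^-12)(3.21×10^12) = 28.4 A/m².

28.4 A/m²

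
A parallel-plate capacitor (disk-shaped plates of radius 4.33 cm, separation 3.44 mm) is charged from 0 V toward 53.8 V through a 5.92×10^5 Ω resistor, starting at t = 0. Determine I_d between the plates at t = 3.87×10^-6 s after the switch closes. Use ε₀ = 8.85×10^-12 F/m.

With C = ε₀A/d = (8.85×10^-12)(5.890×10^-3)/(3.44×10^-3) = 1.515×10^-11 F, the time constant is τ = RC = 8.969×10^-6 s, so t/τ = 0.4315 and e^(−t/τ) = 0.6495.
I_d = I_cond = (V₀/R) e^(−t/τ) = (9.088×10^-5)(0.6495) = 5.90×10^-5 A.

5.90×10^-5 A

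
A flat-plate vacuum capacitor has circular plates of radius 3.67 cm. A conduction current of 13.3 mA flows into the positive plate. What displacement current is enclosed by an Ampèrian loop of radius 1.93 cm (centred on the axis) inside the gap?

3.68×10^-3 A

No conduction current crosses the gap, so I_d there equals the 0.0133 A in the leads.
The field is uniform, so I_d,enc = I_d (r/R)² = (0.0133)(1.93/3.67)² = 3.68×10^-3 A.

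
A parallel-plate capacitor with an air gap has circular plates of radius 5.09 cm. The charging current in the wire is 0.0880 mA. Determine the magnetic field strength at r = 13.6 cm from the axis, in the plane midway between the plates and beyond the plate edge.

1.29×10^-10 T

No conduction current crosses the gap, so I_d there equals the 8.80×10^-5 A in the leads.
With r > R the enclosed displacement current is the full I_d; B = μ₀ I_d / (2πr) = 1.29×10^-10 T.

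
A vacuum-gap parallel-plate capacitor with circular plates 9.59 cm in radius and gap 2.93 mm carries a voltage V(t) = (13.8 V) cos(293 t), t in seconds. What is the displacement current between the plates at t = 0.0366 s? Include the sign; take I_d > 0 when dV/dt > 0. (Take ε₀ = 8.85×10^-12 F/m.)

3.40×10^-7 A

C = ε₀A/d = (8.85×10^-12)(0.02889)/(2.93×10^-3) = 8.726×10^-11 F. dV/dt = V₀ω·−sin(ωt); at ωt = 10.7238 rad this factor is 0.9633.
I_d = C dV/dt = (8.726×10^-11)(13.8)(293)(0.9633) = 3.40×10^-7 A.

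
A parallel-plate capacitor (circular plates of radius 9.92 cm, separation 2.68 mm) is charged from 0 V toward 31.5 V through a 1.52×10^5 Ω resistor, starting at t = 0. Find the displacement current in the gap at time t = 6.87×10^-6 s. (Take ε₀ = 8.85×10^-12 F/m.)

1.33×10^-4 A

C = ε₀A/d = (8.85×10^-12)(0.03092)/(2.68×10^-3) = 1.021×10^-10 F and τ = RC = 1.552×10^-5 s. I_d in the gap equals the RC charging current.
I_d(t) = (V₀/R) e^(−t/τ) = 2.072×10^-4 · e^(−0.4427) = 1.33×10^-4 A.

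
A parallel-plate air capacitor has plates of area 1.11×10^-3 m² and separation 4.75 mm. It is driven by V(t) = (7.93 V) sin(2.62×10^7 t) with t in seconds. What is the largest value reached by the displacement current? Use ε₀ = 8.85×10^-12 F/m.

4.30×10^-4 A

(dE/dt)_max = V₀ω/d = 4.374×10^10 V/(m·s); ω = 2.62×10^7 rad/s.
I_d,max = ε₀ A (dE/dt)_max = (8.85×10^-12)(1.11×10^-3)(4.374×10^10) = 4.30×10^-4 A.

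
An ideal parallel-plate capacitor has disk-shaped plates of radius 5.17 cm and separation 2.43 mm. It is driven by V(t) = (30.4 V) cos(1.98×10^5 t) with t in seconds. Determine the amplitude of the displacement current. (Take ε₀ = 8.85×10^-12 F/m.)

C = ε₀A/d = (8.85×10^-12)(8.397×10^-3)/(2.43×10^-3) = 3.058×10^-11 F; ω = 1.98×10^5 rad/s.
I_d = C dV/dt, so |I_d|_max = C V₀ ω = (3.058×10^-11)(30.4)(1.98×10^5) = 1.84×10^-4 A.

1.84×10^-4 A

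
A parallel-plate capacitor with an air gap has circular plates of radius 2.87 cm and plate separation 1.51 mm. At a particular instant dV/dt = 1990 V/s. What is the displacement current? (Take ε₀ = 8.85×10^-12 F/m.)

3.02×10^-8 A

C = ε₀A/d = (8.85×10^-12)(2.588×10^-3)/(1.51×10^-3) = 1.517×10^-11 F.
I_d = C dV/dt = (1.517×10^-11)(1990) = 3.02×10^-8 A.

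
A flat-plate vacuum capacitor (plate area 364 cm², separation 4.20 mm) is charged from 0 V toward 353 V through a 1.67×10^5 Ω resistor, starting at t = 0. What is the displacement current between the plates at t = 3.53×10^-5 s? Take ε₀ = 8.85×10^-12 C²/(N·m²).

C = ε₀A/d = (8.85×10^-12)(0.0364)/(4.20×10^-3) = 7.670×10^-11 F and τ = RC = 1.281×10^-5 s. I_d in the gap equals the RC charging current.
I_d(t) = (V₀/R) e^(−t/τ) = 2.114×10^-3 · e^(−2.756) = 1.34×10^-4 A.

1.34×10^-4 A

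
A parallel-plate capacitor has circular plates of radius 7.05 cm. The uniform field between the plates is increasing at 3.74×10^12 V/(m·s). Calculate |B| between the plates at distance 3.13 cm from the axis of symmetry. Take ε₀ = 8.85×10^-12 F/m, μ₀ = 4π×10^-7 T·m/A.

Through the whole plate area (πR² = 0.01561 m²), I_d = ε₀ πR² dE/dt = 0.5167 A.
For r < R the Ampère–Maxwell law gives B(2πr) = μ₀ I_d (r²/R²), so B = μ₀ I_d r/(2πR²) = (4π×10^-7)(0.5167)(0.0313)/(2π·0.0705²) = 6.51×10^-7 T.

6.51×10^-7 T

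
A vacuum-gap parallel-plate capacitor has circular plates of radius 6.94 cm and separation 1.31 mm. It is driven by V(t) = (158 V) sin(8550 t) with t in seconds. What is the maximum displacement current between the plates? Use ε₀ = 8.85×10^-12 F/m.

The displacement current equals the conduction current C dV/dt, which peaks at C V₀ ω.
With C = ε₀A/d = (8.85×10^-12)(0.01513)/(1.31×10^-3) = 1.022×10^-10 F and ω = 8550 rad/s, I_d,max = (1.022×10^-10)(158)(8550) = 1.38×10^-4 A.

1.38×10^-4 A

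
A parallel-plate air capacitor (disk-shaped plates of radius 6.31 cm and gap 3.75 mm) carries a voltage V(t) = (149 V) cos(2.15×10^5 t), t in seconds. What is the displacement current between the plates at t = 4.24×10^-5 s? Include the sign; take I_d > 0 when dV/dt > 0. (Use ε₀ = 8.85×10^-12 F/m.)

-2.87×10^-4 A

C = ε₀A/d = (8.85×10^-12)(0.01251)/(3.75×10^-3) = 2.952×10^-11 F. dV/dt = V₀ω·−sin(ωt); at ωt = 9.116 rad this factor is -0.3039.
I_d = C dV/dt = (2.952×10^-11)(149)(2.15×10^5)(-0.3039) = -2.87×10^-4 A.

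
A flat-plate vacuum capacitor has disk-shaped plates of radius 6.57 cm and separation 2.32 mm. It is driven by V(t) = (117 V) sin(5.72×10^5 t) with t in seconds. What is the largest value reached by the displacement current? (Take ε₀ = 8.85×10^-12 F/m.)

3.46×10^-3 A

C = ε₀A/d = (8.85×10^-12)(0.01356)/(2.32×10^-3) = 5.173×10^-11 F; ω = 5.72×10^5 rad/s.
I_d = C dV/dt, so |I_d|_max = C V₀ ω = (5.173×10^-11)(117)(5.72×10^5) = 3.46×10^-3 A.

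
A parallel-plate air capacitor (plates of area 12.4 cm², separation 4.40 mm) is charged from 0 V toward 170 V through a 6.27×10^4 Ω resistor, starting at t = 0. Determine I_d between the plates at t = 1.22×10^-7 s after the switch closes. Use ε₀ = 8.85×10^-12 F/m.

1.24×10^-3 A

C = ε₀A/d = (8.85×10^-12)(1.24×10^-3)/(4.40×10^-3) = 2.494×10^-12 F, so τ = RC = 1.564×10^-7 s.
The conduction current is I(t) = (V₀/R) e^(−t/τ), and the displacement current between the plates equals it.
t/τ = 0.7801; I_d = (170/6.27×10^4) · e^(−0.7801) = (2.711×10^-3)(0.4584) = 1.24×10^-3 A.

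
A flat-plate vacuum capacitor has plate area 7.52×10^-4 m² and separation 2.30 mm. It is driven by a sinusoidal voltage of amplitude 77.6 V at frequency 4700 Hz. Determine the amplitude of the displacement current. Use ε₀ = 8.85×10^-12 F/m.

(dE/dt)_max = V₀ω/d = 9.963×10^8 V/(m·s); ω = 2πf = 2.953×10^4 rad/s.
I_d,max = ε₀ A (dE/dt)_max = (8.85×10^-12)(7.52×10^-4)(9.963×10^8) = 6.63×10^-6 A.

6.63×10^-6 A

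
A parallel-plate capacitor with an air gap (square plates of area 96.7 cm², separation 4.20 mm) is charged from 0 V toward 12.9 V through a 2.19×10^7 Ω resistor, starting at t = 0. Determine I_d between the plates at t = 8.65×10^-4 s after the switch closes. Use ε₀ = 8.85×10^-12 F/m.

8.48×10^-8 A

C = ε₀A/d = (8.85×10^-12)(9.67×10^-3)/(4.20×10^-3) = 2.038×10^-11 F and τ = RC = 4.463×10^-4 s. I_d in the gap equals the RC charging current.
I_d(t) = (V₀/R) e^(−t/τ) = 5.890×10^-7 · e^(−1.938) = 8.48×10^-8 A.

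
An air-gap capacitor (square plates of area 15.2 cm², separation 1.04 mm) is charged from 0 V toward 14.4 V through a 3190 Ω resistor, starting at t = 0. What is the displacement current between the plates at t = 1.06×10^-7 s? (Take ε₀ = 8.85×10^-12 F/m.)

With C = ε₀A/d = (8.85×10^-12)(1.52×10^-3)/(1.04×10^-3) = 1.293×10^-11 F, the time constant is τ = RC = 4.125×10^-8 s, so t/τ = 2.570 and e^(−t/τ) = 0.07654.
I_d = I_cond = (V₀/R) e^(−t/τ) = (4.514×10^-3)(0.07654) = 3.46×10^-4 A.

3.46×10^-4 A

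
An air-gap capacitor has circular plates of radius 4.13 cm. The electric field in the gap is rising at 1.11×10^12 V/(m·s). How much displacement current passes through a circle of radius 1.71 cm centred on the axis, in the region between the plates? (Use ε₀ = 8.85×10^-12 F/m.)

I_d = ε₀ dΦ_E/dt = ε₀ πR² (dE/dt) = (8.85×10^-12)(5.359×10^-3)(1.11×10^12) = 0.05264 A through the full plate area.
Since J_d is uniform, the enclosed fraction is (r/R)² = 0.1714, giving I_d,enc = 9.02×10^-3 A.

9.02×10^-3 A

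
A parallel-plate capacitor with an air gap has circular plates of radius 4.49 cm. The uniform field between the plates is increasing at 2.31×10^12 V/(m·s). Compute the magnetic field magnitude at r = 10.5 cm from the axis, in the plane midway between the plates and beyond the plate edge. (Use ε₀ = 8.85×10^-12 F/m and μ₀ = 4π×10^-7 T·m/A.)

I_d = ε₀ dΦ_E/dt = ε₀ πR² (dE/dt) = (8.85×10^-12)(6.333×10^-3)(2.31×10^12) = 0.1295 A through the full plate area.
For r ≥ R the full I_d is enclosed: B = μ₀ I_d/(2πr) = (4π×10^-7)(0.1295)/(2π·0.105) = 2.47×10^-7 T.

2.47×10^-7 T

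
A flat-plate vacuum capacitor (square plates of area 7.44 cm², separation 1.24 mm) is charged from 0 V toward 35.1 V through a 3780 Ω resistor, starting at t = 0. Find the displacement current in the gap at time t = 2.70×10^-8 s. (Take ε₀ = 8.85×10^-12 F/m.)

2.42×10^-3 A

C = ε₀A/d = (8.85×10^-12)(7.44×10^-4)/(1.24×10^-3) = 5.310×10^-12 F and τ = RC = 2.007×10^-8 s. I_d in the gap equals the RC charging current.
I_d(t) = (V₀/R) e^(−t/τ) = 9.286×10^-3 · e^(−1.345) = 2.42×10^-3 A.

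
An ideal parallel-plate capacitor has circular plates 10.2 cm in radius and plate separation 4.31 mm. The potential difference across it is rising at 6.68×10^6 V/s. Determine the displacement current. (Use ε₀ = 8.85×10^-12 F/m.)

C = ε₀A/d = (8.85×10^-12)(0.03269)/(4.31×10^-3) = 6.712×10^-11 F.
I_d = C dV/dt = (6.712×10^-11)(6.68×10^6) = 4.48×10^-4 A.

4.48×10^-4 A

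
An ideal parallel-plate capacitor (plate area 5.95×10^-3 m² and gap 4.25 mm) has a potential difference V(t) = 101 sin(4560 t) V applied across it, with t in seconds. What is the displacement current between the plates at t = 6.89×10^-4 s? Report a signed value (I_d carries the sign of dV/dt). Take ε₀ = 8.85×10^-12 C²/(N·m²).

-5.71×10^-6 A

dV/dt = (101)(4560)·cos(3.14184) = -4.606×10^5 V/s.
I_d = C dV/dt with C = ε₀A/d = (8.85×10^-12)(5.95×10^-3)/(4.25×10^-3) = 1.239×10^-11 F, so I_d = (1.239×10^-11)(-4.606×10^5) = -5.71×10^-6 A.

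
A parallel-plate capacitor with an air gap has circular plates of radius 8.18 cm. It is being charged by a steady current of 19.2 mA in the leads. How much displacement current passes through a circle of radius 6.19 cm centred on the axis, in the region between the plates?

0.0110 A

Between the plates the displacement current equals the wire current: I_d = 19.2 mA = 0.0192 A.
Since J_d is uniform, the enclosed fraction is (r/R)² = 0.5726, giving I_d,enc = 0.0110 A.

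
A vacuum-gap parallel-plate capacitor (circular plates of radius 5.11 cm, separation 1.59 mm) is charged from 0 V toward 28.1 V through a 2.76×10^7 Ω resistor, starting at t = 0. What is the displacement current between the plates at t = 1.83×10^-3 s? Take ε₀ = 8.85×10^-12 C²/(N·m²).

2.38×10^-7 A

With C = ε₀A/d = (8.85×10^-12)(8.203×10^-3)/(1.59×10^-3) = 4.566×10^-11 F, the time constant is τ = RC = 1.260×10^-3 s, so t/τ = 1.452 and e^(−t/τ) = 0.2341.
I_d = I_cond = (V₀/R) e^(−t/τ) = (1.018×10^-6)(0.2341) = 2.38×10^-7 A.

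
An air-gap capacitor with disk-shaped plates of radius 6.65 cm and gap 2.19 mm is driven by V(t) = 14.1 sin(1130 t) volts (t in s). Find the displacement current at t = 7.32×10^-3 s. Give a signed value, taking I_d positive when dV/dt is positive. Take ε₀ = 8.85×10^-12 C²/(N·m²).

dE/dt = (V₀ω/d)·cos(ωt) with ωt = 8.2716 rad: (14.1)(1130)(-0.4056)/(2.19×10^-3) = -2.951×10^6 V/(m·s).
I_d = ε₀ A dE/dt = (8.85×10^-12)(0.01389)(-2.951×10^6) = -3.63×10^-7 A.

-3.63×10^-7 A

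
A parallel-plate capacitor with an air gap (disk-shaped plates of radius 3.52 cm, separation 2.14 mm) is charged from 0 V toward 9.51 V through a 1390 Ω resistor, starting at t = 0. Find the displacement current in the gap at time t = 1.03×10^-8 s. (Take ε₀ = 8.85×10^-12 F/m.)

4.32×10^-3 A

C = ε₀A/d = (8.85×10^-12)(3.893×10^-3)/(2.14×10^-3) = 1.610×10^-11 F and τ = RC = 2.238×10^-8 s. I_d in the gap equals the RC charging current.
I_d(t) = (V₀/R) e^(−t/τ) = 6.842×10^-3 · e^(−0.4602) = 4.32×10^-3 A.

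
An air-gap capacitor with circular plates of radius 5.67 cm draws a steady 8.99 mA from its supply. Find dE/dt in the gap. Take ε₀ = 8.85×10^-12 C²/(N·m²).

1.01×10^11 V/(m·s)

The displacement current between the plates equals the conduction current, I_d = 8.99 mA.
Since I_d = ε₀ A dE/dt, dE/dt = I_d/(ε₀A) = (8.99×10^-3)/((8.85×10^-12)(0.01010)) = 1.01×10^11 V/(m·s).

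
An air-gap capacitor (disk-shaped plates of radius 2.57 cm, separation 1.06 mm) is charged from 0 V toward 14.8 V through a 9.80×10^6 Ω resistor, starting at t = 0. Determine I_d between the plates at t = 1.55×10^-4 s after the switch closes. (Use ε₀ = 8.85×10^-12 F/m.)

6.06×10^-7 A

C = ε₀A/d = (8.85×10^-12)(2.075×10^-3)/(1.06×10^-3) = 1.732×10^-11 F and τ = RC = 1.697×10^-4 s. I_d in the gap equals the RC charging current.
I_d(t) = (V₀/R) e^(−t/τ) = 1.510×10^-6 · e^(−0.9134) = 6.06×10^-7 A.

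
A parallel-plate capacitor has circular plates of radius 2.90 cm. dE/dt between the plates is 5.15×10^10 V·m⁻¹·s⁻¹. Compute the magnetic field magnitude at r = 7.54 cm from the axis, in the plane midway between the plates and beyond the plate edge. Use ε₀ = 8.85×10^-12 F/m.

Total displacement current: I_d = ε₀(πR²)(dE/dt) = (8.85×10^-12)(2.642×10^-3)(5.15×10^10) = 1.204×10^-3 A.
With r > R the enclosed displacement current is the full I_d; B = μ₀ I_d / (2πr) = 3.19×10^-9 T.

3.19×10^-9 T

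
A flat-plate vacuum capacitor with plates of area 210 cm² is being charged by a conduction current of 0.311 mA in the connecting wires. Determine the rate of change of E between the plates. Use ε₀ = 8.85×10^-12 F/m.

1.67×10^9 V/(m·s)

The displacement current between the plates equals the conduction current, I_d = 0.311 mA.
Then dE/dt = I_d/(ε₀A) = 1.67×10^9 V/(m·s).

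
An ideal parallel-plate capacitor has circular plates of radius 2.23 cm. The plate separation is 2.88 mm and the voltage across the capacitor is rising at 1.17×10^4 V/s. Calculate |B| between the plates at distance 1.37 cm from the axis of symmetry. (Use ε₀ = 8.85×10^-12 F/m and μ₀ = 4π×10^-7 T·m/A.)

dE/dt = (dV/dt)/d = 4.063×10^6 V/(m·s); I_d = ε₀(πR²)(dE/dt) = (8.85×10^-12)(1.562×10^-3)(4.063×10^6) = 5.617×10^-8 A.
∮B·dl = μ₀ I_d,enc with I_d,enc = I_d r²/R² = 2.120×10^-8 A; so B = μ₀ I_d,enc/(2πr) = 3.09×10^-13 T.

3.09×10^-13 T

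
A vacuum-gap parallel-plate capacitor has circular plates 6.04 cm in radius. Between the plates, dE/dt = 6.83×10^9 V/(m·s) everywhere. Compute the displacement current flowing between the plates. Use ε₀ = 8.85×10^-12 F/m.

The displacement current is ε₀ times dΦ_E/dt = ε₀ A dE/dt = (8.85×10^-12)(0.01146)(6.83×10^9) = 6.93×10^-4 A.

6.93×10^-4 A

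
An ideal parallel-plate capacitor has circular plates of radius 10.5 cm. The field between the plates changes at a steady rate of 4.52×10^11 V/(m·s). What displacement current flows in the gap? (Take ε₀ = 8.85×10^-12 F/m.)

The displacement current is ε₀ times dΦ_E/dt = ε₀ A dE/dt = (8.85×10^-12)(0.03464)(4.52×10^11) = 0.139 A.

0.139 A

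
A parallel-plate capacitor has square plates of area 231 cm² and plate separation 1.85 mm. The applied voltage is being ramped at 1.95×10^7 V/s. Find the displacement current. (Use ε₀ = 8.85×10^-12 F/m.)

The field between the plates is E = V/d, so dE/dt = (1.95×10^7)/(1.85×10^-3 m) = 1.054×10^10 V/(m·s).
I_d = ε₀ A (dE/dt) = (8.85×10^-12)(0.0231)(1.054×10^10) = 2.15×10^-3 A.

2.15×10^-3 A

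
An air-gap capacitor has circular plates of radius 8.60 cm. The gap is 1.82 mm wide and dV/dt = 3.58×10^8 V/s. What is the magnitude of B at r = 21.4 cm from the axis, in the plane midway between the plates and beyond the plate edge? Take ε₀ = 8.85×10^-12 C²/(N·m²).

With E = V/d, dE/dt = 1.967×10^11 V/(m·s) and πR² = 0.02324 m², giving I_d = ε₀ πR² dE/dt = 0.04046 A.
With r > R the enclosed displacement current is the full I_d; B = μ₀ I_d / (2πr) = 3.78×10^-8 T.

3.78×10^-8 T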